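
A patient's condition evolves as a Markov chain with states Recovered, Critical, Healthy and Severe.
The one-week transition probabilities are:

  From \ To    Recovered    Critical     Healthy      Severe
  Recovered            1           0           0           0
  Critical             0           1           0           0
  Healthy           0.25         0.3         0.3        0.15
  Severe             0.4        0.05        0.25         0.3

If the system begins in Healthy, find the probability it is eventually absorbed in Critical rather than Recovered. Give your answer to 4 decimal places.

0.4807

Let h(s) be the probability of absorption at Critical starting from transient state s. Then h(Critical) = 1 and h(Recovered) = 0. By first-step analysis:
h(Healthy) = 0.25·0 + 0.3·1 + 0.3·h(Healthy) + 0.15·h(Severe)
h(Severe) = 0.4·0 + 0.05·1 + 0.25·h(Healthy) + 0.3·h(Severe)
Solving: h(Healthy) = 0.4807, h(Severe) = 0.2431.
Starting from Healthy, the probability is 0.4807.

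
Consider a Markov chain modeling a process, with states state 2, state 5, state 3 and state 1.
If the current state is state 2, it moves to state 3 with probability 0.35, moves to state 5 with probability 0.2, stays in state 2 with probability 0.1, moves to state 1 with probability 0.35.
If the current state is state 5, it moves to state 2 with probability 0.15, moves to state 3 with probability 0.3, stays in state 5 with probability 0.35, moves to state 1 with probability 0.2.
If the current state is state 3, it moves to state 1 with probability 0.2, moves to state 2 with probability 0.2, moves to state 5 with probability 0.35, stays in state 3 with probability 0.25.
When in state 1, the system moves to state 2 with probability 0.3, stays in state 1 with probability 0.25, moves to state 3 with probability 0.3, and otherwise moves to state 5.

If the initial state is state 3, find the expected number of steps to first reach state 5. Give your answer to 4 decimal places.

Let t(s) be the expected number of steps to first reach state 5 from state s, with t(state 5) = 0. Conditioning on the first step:
t(state 2) = 1 + 0.1·t(state 2) + 0.35·t(state 3) + 0.35·t(state 1)
t(state 3) = 1 + 0.2·t(state 2) + 0.25·t(state 3) + 0.2·t(state 1)
t(state 1) = 1 + 0.3·t(state 2) + 0.3·t(state 3) + 0.25·t(state 1)
Solving: t(state 2) = 4.3100, t(state 3) = 3.6918, t(state 1) = 4.5341.
Expected steps from state 3 to state 5: 3.6918.

3.6918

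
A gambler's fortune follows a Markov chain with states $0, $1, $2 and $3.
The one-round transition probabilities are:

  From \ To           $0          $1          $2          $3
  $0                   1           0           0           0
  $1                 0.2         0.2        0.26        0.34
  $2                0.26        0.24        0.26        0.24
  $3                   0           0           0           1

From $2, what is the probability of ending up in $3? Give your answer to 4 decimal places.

0.5166

Let h(s) be the probability of absorption at $3 starting from transient state s. Then h($3) = 1 and h($0) = 0. By first-step analysis:
h($1) = 0.2·0 + 0.2·h($1) + 0.26·h($2) + 0.34·1
h($2) = 0.26·0 + 0.24·h($1) + 0.26·h($2) + 0.24·1
Solving: h($1) = 0.5929, h($2) = 0.5166.
Starting from $2, the probability is 0.5166.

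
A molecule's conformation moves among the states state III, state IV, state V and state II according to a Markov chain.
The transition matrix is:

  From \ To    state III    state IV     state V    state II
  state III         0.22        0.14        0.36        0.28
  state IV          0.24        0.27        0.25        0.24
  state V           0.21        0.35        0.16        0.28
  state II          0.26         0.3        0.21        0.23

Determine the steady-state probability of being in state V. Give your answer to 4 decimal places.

Let the stationary distribution be π with π = πP and π_1 + π_2 + π_3 + π_4 = 1.
π_1 = 0.22·π_1 + 0.24·π_2 + 0.21·π_3 + 0.26·π_4
π_2 = 0.14·π_1 + 0.27·π_2 + 0.35·π_3 + 0.3·π_4
π_3 = 0.36·π_1 + 0.25·π_2 + 0.16·π_3 + 0.21·π_4
Solving with the normalization constraint gives π = (0.2332, 0.2669, 0.2435, 0.2565).
So the stationary probability of state V is 0.2435.

0.2435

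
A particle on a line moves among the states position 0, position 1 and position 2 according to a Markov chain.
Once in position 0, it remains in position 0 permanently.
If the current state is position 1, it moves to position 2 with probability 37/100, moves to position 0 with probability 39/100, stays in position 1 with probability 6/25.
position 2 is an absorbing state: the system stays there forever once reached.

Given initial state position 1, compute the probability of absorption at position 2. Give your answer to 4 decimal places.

Let h(s) be the probability of absorption at position 2 starting from transient state s. Then h(position 2) = 1 and h(position 0) = 0. By first-step analysis:
h(position 1) = 0.39·0 + 0.24·h(position 1) + 0.37·1
Solving: h(position 1) = 0.4868.
Starting from position 1, the probability is 0.4868.

0.4868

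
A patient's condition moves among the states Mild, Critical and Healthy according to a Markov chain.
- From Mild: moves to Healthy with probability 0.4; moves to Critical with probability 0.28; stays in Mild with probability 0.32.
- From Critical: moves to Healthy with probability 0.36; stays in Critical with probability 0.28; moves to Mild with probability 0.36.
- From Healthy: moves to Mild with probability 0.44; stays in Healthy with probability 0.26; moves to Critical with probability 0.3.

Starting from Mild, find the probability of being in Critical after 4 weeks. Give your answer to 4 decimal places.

0.2868

Propagate the distribution vector 4 weeks from Mild.
After 0 weeks: (1.0000, 0.0000, 0.0000)
After 1 week: (0.3200, 0.2800, 0.4000)
After 2 weeks: (0.3792, 0.2880, 0.3328)
After 3 weeks: (0.3715, 0.2867, 0.3419)
After 4 weeks: (0.3725, 0.2868, 0.3407)
P(in Critical after 4 weeks) = 0.2868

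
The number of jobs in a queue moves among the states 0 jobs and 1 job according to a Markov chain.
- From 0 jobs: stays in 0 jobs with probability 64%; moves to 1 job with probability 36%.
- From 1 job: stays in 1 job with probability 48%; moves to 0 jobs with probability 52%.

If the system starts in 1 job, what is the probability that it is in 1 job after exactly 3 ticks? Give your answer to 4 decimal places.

Propagate the distribution vector 3 ticks from 1 job.
After 0 ticks: (0.0000, 1.0000)
After 1 tick: (0.5200, 0.4800)
After 2 ticks: (0.5824, 0.4176)
After 3 ticks: (0.5899, 0.4101)
P(in 1 job after 3 ticks) = 0.4101

0.4101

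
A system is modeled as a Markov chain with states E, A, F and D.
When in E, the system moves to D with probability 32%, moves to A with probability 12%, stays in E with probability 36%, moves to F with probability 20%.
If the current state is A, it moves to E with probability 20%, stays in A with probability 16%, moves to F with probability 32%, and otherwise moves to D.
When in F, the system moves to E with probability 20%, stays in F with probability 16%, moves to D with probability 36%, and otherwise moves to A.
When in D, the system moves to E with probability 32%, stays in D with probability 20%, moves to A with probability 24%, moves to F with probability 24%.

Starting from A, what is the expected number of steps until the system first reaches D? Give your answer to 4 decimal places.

3.0299

Let t(s) be the expected number of steps to first reach D from state s, with t(D) = 0. Conditioning on the first step:
t(E) = 1 + 0.36·t(E) + 0.12·t(A) + 0.2·t(F)
t(A) = 1 + 0.2·t(E) + 0.16·t(A) + 0.32·t(F)
t(F) = 1 + 0.2·t(E) + 0.28·t(A) + 0.16·t(F)
Solving: t(E) = 3.0448, t(A) = 3.0299, t(F) = 2.9254.
Expected steps from A to D: 3.0299.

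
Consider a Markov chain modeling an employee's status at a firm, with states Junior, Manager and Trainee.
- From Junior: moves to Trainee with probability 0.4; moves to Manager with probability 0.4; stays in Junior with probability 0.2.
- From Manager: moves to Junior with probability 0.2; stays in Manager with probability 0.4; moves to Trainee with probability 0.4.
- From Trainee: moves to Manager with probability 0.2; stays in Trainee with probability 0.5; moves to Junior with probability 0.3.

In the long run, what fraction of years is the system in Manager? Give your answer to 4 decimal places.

Let the stationary distribution be π with π = πP and π_1 + π_2 + π_3 = 1.
π_1 = 0.2·π_1 + 0.2·π_2 + 0.3·π_3
π_2 = 0.4·π_1 + 0.4·π_2 + 0.2·π_3
Solving with the normalization constraint gives π = (0.2444, 0.3111, 0.4444).
So the stationary probability of Manager is 0.3111.

0.3111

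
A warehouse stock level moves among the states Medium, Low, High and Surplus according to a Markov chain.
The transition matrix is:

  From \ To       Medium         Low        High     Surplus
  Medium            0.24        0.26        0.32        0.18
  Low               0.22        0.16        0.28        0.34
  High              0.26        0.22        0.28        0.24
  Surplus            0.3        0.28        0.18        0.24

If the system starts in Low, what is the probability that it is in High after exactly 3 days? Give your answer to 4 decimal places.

0.2662

Propagate the distribution vector 3 days from Low.
After 0 days: (0.0000, 1.0000, 0.0000, 0.0000)
After 1 day: (0.2200, 0.1600, 0.2800, 0.3400)
After 2 days: (0.2628, 0.2396, 0.2548, 0.2428)
After 3 days: (0.2549, 0.2307, 0.2662, 0.2482)
P(in High after 3 days) = 0.2662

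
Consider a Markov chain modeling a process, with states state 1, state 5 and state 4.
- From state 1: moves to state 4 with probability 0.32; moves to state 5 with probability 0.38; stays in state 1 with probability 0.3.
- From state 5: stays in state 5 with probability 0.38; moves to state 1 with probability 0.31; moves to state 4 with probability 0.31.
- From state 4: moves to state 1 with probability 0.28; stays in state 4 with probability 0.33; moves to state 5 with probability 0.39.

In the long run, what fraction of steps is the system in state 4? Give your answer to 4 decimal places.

0.3194

Let the stationary distribution be π with π = πP and π_1 + π_2 + π_3 = 1.
π_1 = 0.3·π_1 + 0.31·π_2 + 0.28·π_3
π_2 = 0.38·π_1 + 0.38·π_2 + 0.39·π_3
Solving with the normalization constraint gives π = (0.2974, 0.3832, 0.3194).
So the stationary probability of state 4 is 0.3194.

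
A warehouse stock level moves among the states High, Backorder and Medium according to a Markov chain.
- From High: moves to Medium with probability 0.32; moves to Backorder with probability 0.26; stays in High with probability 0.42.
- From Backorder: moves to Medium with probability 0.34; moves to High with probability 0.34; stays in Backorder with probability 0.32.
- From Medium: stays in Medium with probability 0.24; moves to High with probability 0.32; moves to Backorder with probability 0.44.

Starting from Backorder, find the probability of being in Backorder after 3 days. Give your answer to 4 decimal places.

0.3343

Propagate the distribution vector 3 days from Backorder.
After 0 days: (0.0000, 1.0000, 0.0000)
After 1 day: (0.3400, 0.3200, 0.3400)
After 2 days: (0.3604, 0.3404, 0.2992)
After 3 days: (0.3628, 0.3343, 0.3029)
P(in Backorder after 3 days) = 0.3343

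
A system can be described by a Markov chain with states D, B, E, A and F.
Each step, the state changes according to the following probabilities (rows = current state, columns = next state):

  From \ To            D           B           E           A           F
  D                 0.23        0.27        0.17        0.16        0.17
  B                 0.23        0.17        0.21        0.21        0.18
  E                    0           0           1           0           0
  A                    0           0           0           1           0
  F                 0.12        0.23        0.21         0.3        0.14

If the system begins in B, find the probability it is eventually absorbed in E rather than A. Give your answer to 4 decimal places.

Let h(s) be the probability of absorption at E starting from transient state s. Then h(E) = 1 and h(A) = 0. By first-step analysis:
h(D) = 0.23·h(D) + 0.27·h(B) + 0.17·1 + 0.16·0 + 0.17·h(F)
h(B) = 0.23·h(D) + 0.17·h(B) + 0.21·1 + 0.21·0 + 0.18·h(F)
h(F) = 0.12·h(D) + 0.23·h(B) + 0.21·1 + 0.3·0 + 0.14·h(F)
Solving: h(D) = 0.4880, h(B) = 0.4841, h(F) = 0.4417.
Starting from B, the probability is 0.4841.

0.4841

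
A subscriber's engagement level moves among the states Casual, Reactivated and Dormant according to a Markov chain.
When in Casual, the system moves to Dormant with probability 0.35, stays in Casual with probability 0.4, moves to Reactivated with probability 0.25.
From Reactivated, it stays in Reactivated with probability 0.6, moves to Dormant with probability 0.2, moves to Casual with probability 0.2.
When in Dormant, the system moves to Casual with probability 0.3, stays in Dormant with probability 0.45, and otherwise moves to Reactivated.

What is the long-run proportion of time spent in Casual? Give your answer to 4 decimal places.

0.2906

Let the stationary distribution be π with π = πP and π_1 + π_2 + π_3 = 1.
π_1 = 0.4·π_1 + 0.2·π_2 + 0.3·π_3
π_2 = 0.25·π_1 + 0.6·π_2 + 0.25·π_3
Solving with the normalization constraint gives π = (0.2906, 0.3846, 0.3248).
So the stationary probability of Casual is 0.2906.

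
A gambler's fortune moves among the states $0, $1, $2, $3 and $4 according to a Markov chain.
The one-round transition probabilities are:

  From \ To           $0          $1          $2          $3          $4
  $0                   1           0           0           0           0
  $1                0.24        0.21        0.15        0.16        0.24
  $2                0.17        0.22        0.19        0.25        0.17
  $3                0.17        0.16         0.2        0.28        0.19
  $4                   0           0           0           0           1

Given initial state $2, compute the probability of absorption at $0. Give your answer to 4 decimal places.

0.4936

Let h(s) be the probability of absorption at $0 starting from transient state s. Then h($0) = 1 and h($4) = 0. By first-step analysis:
h($1) = 0.24·1 + 0.21·h($1) + 0.15·h($2) + 0.16·h($3) + 0.24·0
h($2) = 0.17·1 + 0.22·h($1) + 0.19·h($2) + 0.25·h($3) + 0.17·0
h($3) = 0.17·1 + 0.16·h($1) + 0.2·h($2) + 0.28·h($3) + 0.19·0
Solving: h($1) = 0.4954, h($2) = 0.4936, h($3) = 0.4833.
Starting from $2, the probability is 0.4936.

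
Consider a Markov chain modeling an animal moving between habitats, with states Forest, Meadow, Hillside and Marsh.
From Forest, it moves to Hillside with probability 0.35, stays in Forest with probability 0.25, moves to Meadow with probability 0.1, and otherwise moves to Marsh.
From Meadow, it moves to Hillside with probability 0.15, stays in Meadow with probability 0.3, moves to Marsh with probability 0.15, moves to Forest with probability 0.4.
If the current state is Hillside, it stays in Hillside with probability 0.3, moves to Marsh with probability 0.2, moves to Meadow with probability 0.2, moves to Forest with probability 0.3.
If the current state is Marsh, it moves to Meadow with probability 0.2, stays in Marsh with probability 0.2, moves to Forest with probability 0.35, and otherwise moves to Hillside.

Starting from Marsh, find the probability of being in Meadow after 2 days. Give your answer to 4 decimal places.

Propagate the distribution vector 2 days from Marsh.
After 0 days: (0.0000, 0.0000, 0.0000, 1.0000)
After 1 day: (0.3500, 0.2000, 0.2500, 0.2000)
After 2 days: (0.3125, 0.1850, 0.2775, 0.2250)
P(in Meadow after 2 days) = 0.1850

0.1850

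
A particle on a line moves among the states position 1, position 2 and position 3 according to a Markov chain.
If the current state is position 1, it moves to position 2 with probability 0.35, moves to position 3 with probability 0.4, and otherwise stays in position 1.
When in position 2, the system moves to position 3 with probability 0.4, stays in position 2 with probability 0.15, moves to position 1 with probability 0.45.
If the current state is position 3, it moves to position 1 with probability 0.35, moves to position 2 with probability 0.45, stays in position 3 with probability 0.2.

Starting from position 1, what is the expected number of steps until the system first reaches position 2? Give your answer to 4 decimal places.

2.6087

Let t(s) be the expected number of steps to first reach position 2 from state s, with t(position 2) = 0. Conditioning on the first step:
t(position 1) = 1 + 0.25·t(position 1) + 0.4·t(position 3)
t(position 3) = 1 + 0.35·t(position 1) + 0.2·t(position 3)
Solving: t(position 1) = 2.6087, t(position 3) = 2.3913.
Expected steps from position 1 to position 2: 2.6087.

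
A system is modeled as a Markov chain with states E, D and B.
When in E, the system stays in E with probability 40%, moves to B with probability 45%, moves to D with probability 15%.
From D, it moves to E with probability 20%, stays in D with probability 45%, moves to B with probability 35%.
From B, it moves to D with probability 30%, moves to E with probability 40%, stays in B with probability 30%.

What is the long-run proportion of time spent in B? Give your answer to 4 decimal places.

0.3659

Let the stationary distribution be π with π = πP and π_1 + π_2 + π_3 = 1.
π_1 = 0.4·π_1 + 0.2·π_2 + 0.4·π_3
π_2 = 0.15·π_1 + 0.45·π_2 + 0.3·π_3
Solving with the normalization constraint gives π = (0.3415, 0.2927, 0.3659).
So the stationary probability of B is 0.3659.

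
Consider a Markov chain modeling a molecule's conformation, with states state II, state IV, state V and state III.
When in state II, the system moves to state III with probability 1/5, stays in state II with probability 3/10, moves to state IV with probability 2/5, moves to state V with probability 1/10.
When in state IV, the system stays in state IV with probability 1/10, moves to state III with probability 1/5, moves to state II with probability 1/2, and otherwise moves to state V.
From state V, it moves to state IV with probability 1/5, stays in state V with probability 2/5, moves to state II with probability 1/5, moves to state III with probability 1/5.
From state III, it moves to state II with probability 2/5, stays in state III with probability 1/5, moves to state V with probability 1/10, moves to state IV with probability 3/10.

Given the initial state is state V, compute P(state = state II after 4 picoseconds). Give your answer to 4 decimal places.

0.3524

Propagate the distribution vector 4 picoseconds from state V.
After 0 picoseconds: (0.0000, 0.0000, 1.0000, 0.0000)
After 1 picosecond: (0.2000, 0.2000, 0.4000, 0.2000)
After 2 picoseconds: (0.3200, 0.2400, 0.2400, 0.2000)
After 3 picoseconds: (0.3440, 0.2600, 0.1960, 0.2000)
After 4 picoseconds: (0.3524, 0.2628, 0.1848, 0.2000)
P(in state II after 4 picoseconds) = 0.3524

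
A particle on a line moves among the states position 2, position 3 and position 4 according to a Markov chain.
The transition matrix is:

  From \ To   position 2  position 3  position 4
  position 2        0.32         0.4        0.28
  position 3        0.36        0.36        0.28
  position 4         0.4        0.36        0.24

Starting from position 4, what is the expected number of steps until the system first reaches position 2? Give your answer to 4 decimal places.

Let t(s) be the expected number of steps to first reach position 2 from state s, with t(position 2) = 0. Conditioning on the first step:
t(position 3) = 1 + 0.36·t(position 3) + 0.28·t(position 4)
t(position 4) = 1 + 0.36·t(position 3) + 0.24·t(position 4)
Solving: t(position 3) = 2.6971, t(position 4) = 2.5934.
Expected steps from position 4 to position 2: 2.5934.

2.5934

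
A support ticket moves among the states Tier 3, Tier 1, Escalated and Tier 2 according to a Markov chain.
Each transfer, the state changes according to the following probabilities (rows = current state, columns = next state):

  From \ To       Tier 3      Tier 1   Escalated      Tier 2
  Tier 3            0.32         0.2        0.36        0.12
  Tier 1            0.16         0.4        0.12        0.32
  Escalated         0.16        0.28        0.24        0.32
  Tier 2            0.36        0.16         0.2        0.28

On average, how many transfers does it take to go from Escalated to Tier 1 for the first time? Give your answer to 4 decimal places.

4.3721

Let t(s) be the expected number of transfers to first reach Tier 1 from state s, with t(Tier 1) = 0. Conditioning on the first transfer:
t(Tier 3) = 1 + 0.32·t(Tier 3) + 0.36·t(Escalated) + 0.12·t(Tier 2)
t(Escalated) = 1 + 0.16·t(Tier 3) + 0.24·t(Escalated) + 0.32·t(Tier 2)
t(Tier 2) = 1 + 0.36·t(Tier 3) + 0.2·t(Escalated) + 0.28·t(Tier 2)
Solving: t(Tier 3) = 4.6554, t(Escalated) = 4.3721, t(Tier 2) = 4.9311.
Expected transfers from Escalated to Tier 1: 4.3721.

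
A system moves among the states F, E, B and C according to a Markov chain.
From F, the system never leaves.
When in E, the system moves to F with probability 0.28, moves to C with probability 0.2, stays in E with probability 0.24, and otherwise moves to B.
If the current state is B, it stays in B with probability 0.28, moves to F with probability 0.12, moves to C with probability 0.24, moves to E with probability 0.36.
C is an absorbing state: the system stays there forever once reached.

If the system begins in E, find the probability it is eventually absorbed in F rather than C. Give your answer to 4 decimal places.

Let h(s) be the probability of absorption at F starting from transient state s. Then h(F) = 1 and h(C) = 0. By first-step analysis:
h(E) = 0.28·1 + 0.24·h(E) + 0.28·h(B) + 0.2·0
h(B) = 0.12·1 + 0.36·h(E) + 0.28·h(B) + 0.24·0
Solving: h(E) = 0.5269, h(B) = 0.4301.
Starting from E, the probability is 0.5269.

0.5269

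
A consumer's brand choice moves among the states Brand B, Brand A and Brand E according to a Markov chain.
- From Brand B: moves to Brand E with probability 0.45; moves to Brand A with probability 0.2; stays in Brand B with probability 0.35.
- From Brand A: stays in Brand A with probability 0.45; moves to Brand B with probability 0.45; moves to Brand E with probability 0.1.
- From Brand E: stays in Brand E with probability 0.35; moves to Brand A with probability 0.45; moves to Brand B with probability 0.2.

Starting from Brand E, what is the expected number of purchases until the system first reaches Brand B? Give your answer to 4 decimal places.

3.2000

Let t(s) be the expected number of purchases to first reach Brand B from state s, with t(Brand B) = 0. Conditioning on the first purchase:
t(Brand A) = 1 + 0.45·t(Brand A) + 0.1·t(Brand E)
t(Brand E) = 1 + 0.45·t(Brand A) + 0.35·t(Brand E)
Solving: t(Brand A) = 2.4000, t(Brand E) = 3.2000.
Expected purchases from Brand E to Brand B: 3.2000.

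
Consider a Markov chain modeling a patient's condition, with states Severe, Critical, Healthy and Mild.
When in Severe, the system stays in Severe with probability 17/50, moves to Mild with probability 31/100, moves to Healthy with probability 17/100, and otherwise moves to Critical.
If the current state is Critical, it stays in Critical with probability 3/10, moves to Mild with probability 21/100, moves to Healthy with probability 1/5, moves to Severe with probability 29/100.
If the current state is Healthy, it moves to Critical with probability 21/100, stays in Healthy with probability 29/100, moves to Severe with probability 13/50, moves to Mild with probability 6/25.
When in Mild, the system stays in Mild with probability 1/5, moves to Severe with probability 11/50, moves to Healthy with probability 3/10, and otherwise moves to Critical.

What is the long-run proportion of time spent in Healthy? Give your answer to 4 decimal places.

Let the stationary distribution be π with π = πP and π_1 + π_2 + π_3 + π_4 = 1.
π_1 = 0.34·π_1 + 0.29·π_2 + 0.26·π_3 + 0.22·π_4
π_2 = 0.18·π_1 + 0.3·π_2 + 0.21·π_3 + 0.28·π_4
π_3 = 0.17·π_1 + 0.2·π_2 + 0.29·π_3 + 0.3·π_4
Solving with the normalization constraint gives π = (0.2799, 0.2402, 0.2372, 0.2427).
So the stationary probability of Healthy is 0.2372.

0.2372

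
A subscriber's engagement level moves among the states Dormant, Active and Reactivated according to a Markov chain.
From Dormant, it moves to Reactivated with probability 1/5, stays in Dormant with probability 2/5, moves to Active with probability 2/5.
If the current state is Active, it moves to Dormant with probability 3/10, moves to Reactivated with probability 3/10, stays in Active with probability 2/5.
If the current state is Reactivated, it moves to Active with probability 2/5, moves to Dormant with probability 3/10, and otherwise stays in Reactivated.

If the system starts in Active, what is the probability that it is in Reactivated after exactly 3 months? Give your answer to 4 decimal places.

Propagate the distribution vector 3 months from Active.
After 0 months: (0.0000, 1.0000, 0.0000)
After 1 month: (0.3000, 0.4000, 0.3000)
After 2 months: (0.3300, 0.4000, 0.2700)
After 3 months: (0.3330, 0.4000, 0.2670)
P(in Reactivated after 3 months) = 0.2670

0.2670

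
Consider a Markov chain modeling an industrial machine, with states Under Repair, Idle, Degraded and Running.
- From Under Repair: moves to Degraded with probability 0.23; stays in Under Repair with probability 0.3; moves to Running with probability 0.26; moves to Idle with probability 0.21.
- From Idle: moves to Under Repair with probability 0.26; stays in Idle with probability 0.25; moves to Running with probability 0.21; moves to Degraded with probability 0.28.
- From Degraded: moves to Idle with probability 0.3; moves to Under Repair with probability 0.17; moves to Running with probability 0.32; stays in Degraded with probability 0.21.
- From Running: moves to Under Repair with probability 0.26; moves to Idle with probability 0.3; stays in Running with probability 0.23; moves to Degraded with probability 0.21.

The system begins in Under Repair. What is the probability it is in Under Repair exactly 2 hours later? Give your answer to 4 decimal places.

0.2513

Propagate the distribution vector 2 hours from Under Repair.
After 0 hours: (1.0000, 0.0000, 0.0000, 0.0000)
After 1 hour: (0.3000, 0.2100, 0.2300, 0.2600)
After 2 hours: (0.2513, 0.2625, 0.2307, 0.2555)
P(in Under Repair after 2 hours) = 0.2513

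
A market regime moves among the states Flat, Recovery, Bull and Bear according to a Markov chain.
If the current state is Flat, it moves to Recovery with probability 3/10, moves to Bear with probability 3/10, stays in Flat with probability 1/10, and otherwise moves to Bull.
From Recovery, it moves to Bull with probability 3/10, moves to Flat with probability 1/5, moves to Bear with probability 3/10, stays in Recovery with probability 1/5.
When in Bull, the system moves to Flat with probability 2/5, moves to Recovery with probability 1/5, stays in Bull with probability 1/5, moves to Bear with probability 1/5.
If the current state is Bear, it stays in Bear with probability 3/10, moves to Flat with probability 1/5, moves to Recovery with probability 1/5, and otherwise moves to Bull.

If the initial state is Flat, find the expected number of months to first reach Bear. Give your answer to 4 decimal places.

Let t(s) be the expected number of months to first reach Bear from state s, with t(Bear) = 0. Conditioning on the first month:
t(Flat) = 1 + 0.1·t(Flat) + 0.3·t(Recovery) + 0.3·t(Bull)
t(Recovery) = 1 + 0.2·t(Flat) + 0.2·t(Recovery) + 0.3·t(Bull)
t(Bull) = 1 + 0.4·t(Flat) + 0.2·t(Recovery) + 0.2·t(Bull)
Solving: t(Flat) = 3.6667, t(Recovery) = 3.6667, t(Bull) = 4.0000.
Expected months from Flat to Bear: 3.6667.

3.6667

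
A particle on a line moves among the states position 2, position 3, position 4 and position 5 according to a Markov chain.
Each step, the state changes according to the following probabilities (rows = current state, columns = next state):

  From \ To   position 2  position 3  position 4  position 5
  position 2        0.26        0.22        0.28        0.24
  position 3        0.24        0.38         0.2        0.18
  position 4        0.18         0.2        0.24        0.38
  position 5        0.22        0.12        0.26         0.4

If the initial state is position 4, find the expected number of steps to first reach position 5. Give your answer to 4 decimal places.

3.3276

Let t(s) be the expected number of steps to first reach position 5 from state s, with t(position 5) = 0. Conditioning on the first step:
t(position 2) = 1 + 0.26·t(position 2) + 0.22·t(position 3) + 0.28·t(position 4)
t(position 3) = 1 + 0.24·t(position 2) + 0.38·t(position 3) + 0.2·t(position 4)
t(position 4) = 1 + 0.18·t(position 2) + 0.2·t(position 3) + 0.24·t(position 4)
Solving: t(position 2) = 3.8524, t(position 3) = 4.1776, t(position 4) = 3.3276.
Expected steps from position 4 to position 5: 3.3276.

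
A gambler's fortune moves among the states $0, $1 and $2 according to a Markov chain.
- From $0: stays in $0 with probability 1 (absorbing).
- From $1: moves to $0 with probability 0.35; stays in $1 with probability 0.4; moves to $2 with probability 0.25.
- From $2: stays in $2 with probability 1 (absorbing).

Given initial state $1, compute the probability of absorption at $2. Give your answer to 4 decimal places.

0.4167

Let h(s) be the probability of absorption at $2 starting from transient state s. Then h($2) = 1 and h($0) = 0. By first-step analysis:
h($1) = 0.35·0 + 0.4·h($1) + 0.25·1
Solving: h($1) = 0.4167.
Starting from $1, the probability is 0.4167.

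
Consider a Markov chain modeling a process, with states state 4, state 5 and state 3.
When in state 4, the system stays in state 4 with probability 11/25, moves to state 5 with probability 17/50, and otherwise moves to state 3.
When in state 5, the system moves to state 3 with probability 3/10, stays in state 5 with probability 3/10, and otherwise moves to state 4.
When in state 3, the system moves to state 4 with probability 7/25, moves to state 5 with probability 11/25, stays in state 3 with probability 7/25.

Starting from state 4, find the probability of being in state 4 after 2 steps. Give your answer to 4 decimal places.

0.3912

Sum over the intermediate state after 1 step:
P = P(state 4→state 4)·P(state 4→state 4) + P(state 4→state 5)·P(state 5→state 4) + P(state 4→state 3)·P(state 3→state 4)
  = 0.44×0.44 + 0.34×0.4 + 0.22×0.28
  = 0.1936 + 0.1360 + 0.0616 = 0.3912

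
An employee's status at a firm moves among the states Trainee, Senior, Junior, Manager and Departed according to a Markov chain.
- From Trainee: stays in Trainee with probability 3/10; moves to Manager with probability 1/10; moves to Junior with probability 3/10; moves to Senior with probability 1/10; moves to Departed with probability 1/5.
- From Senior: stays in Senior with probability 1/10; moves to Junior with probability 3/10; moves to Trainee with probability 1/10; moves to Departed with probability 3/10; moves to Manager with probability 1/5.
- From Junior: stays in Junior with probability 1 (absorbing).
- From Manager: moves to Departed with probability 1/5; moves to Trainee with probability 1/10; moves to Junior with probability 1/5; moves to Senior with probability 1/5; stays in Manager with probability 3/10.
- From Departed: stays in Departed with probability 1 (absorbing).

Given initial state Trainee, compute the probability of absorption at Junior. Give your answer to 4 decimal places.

0.5751

Let h(s) be the probability of absorption at Junior starting from transient state s. Then h(Junior) = 1 and h(Departed) = 0. By first-step analysis:
h(Trainee) = 0.3·h(Trainee) + 0.1·h(Senior) + 0.3·1 + 0.1·h(Manager) + 0.2·0
h(Senior) = 0.1·h(Trainee) + 0.1·h(Senior) + 0.3·1 + 0.2·h(Manager) + 0.3·0
h(Manager) = 0.1·h(Trainee) + 0.2·h(Senior) + 0.2·1 + 0.3·h(Manager) + 0.2·0
Solving: h(Trainee) = 0.5751, h(Senior) = 0.5115, h(Manager) = 0.5140.
Starting from Trainee, the probability is 0.5751.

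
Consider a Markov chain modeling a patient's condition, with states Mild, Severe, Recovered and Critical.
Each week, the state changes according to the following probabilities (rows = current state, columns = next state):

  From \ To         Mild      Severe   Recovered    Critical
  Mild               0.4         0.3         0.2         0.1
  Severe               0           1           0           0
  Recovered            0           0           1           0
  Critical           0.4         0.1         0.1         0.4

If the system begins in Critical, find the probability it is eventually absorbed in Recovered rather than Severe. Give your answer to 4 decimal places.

Let h(s) be the probability of absorption at Recovered starting from transient state s. Then h(Recovered) = 1 and h(Severe) = 0. By first-step analysis:
h(Mild) = 0.4·h(Mild) + 0.3·0 + 0.2·1 + 0.1·h(Critical)
h(Critical) = 0.4·h(Mild) + 0.1·0 + 0.1·1 + 0.4·h(Critical)
Solving: h(Mild) = 0.4063, h(Critical) = 0.4375.
Starting from Critical, the probability is 0.4375.

0.4375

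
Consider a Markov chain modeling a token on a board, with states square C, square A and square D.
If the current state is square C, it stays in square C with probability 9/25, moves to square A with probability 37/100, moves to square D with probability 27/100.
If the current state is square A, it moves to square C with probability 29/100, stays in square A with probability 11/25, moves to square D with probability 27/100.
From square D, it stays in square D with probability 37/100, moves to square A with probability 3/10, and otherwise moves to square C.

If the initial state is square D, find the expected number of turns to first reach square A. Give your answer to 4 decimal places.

3.0882

Let t(s) be the expected number of turns to first reach square A from state s, with t(square A) = 0. Conditioning on the first turn:
t(square C) = 1 + 0.36·t(square C) + 0.27·t(square D)
t(square D) = 1 + 0.33·t(square C) + 0.37·t(square D)
Solving: t(square C) = 2.8653, t(square D) = 3.0882.
Expected turns from square D to square A: 3.0882.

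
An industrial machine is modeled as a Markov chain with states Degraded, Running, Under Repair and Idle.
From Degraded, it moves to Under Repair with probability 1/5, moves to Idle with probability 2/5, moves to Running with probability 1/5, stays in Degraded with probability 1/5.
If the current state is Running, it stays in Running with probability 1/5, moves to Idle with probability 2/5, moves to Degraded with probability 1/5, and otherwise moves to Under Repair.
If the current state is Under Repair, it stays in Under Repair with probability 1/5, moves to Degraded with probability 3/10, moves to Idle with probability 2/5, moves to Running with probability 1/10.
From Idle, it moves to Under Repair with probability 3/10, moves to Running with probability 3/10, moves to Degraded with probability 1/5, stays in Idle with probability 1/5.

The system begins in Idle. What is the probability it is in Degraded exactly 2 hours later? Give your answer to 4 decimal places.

0.2300

Propagate the distribution vector 2 hours from Idle.
After 0 hours: (0.0000, 0.0000, 0.0000, 1.0000)
After 1 hour: (0.2000, 0.3000, 0.3000, 0.2000)
After 2 hours: (0.2300, 0.1900, 0.2200, 0.3600)
P(in Degraded after 2 hours) = 0.2300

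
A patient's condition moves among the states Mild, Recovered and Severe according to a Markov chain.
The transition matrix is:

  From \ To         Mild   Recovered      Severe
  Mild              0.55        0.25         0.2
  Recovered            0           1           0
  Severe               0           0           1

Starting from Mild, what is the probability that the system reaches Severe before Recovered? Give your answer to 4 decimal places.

0.4444

Let h(s) be the probability of absorption at Severe starting from transient state s. Then h(Severe) = 1 and h(Recovered) = 0. By first-step analysis:
h(Mild) = 0.55·h(Mild) + 0.25·0 + 0.2·1
Solving: h(Mild) = 0.4444.
Starting from Mild, the probability is 0.4444.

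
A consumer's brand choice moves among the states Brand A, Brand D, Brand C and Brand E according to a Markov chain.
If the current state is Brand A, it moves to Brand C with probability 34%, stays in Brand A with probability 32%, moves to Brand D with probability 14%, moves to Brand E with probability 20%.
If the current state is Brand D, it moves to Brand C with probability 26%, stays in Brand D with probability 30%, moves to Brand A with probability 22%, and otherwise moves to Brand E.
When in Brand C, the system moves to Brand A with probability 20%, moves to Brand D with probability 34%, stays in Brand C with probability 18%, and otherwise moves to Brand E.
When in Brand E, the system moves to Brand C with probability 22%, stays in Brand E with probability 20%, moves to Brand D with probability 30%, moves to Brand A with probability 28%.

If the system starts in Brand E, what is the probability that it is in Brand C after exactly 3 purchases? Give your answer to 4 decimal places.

0.2510

Propagate the distribution vector 3 purchases from Brand E.
After 0 purchases: (0.0000, 0.0000, 0.0000, 1.0000)
After 1 purchase: (0.2800, 0.3000, 0.2200, 0.2000)
After 2 purchases: (0.2556, 0.2640, 0.2568, 0.2236)
After 3 purchases: (0.2538, 0.2694, 0.2510, 0.2258)
P(in Brand C after 3 purchases) = 0.2510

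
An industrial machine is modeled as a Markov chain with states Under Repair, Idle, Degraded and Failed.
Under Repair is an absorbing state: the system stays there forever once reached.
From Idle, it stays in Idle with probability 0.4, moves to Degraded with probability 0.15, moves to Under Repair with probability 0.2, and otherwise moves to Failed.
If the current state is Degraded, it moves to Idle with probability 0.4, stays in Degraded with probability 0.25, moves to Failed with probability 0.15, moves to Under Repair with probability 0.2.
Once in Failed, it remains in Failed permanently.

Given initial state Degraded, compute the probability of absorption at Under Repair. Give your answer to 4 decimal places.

0.5128

Let h(s) be the probability of absorption at Under Repair starting from transient state s. Then h(Under Repair) = 1 and h(Failed) = 0. By first-step analysis:
h(Idle) = 0.2·1 + 0.4·h(Idle) + 0.15·h(Degraded) + 0.25·0
h(Degraded) = 0.2·1 + 0.4·h(Idle) + 0.25·h(Degraded) + 0.15·0
Solving: h(Idle) = 0.4615, h(Degraded) = 0.5128.
Starting from Degraded, the probability is 0.5128.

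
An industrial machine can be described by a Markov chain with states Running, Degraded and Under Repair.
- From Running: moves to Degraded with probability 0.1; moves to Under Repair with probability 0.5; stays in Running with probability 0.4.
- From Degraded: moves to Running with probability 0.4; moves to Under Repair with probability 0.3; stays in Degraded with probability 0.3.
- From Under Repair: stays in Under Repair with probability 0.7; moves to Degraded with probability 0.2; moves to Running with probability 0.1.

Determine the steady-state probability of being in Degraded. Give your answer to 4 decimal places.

Let the stationary distribution be π with π = πP and π_1 + π_2 + π_3 = 1.
π_1 = 0.4·π_1 + 0.4·π_2 + 0.1·π_3
π_2 = 0.1·π_1 + 0.3·π_2 + 0.2·π_3
Solving with the normalization constraint gives π = (0.2273, 0.1970, 0.5758).
So the stationary probability of Degraded is 0.1970.

0.1970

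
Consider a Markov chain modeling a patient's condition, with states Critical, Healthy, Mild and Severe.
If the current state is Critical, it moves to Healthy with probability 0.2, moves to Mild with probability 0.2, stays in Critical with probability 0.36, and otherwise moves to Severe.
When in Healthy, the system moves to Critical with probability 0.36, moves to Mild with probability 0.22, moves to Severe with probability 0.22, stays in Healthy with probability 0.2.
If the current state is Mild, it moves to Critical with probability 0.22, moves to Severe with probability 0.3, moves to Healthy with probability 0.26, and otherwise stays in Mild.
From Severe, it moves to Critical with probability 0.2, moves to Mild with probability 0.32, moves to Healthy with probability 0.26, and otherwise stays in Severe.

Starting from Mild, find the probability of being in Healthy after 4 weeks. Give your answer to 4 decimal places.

Propagate the distribution vector 4 weeks from Mild.
After 0 weeks: (0.0000, 0.0000, 1.0000, 0.0000)
After 1 week: (0.2200, 0.2600, 0.2200, 0.3000)
After 2 weeks: (0.2812, 0.2312, 0.2456, 0.2420)
After 3 weeks: (0.2869, 0.2293, 0.2386, 0.2453)
After 4 weeks: (0.2874, 0.2290, 0.2388, 0.2448)
P(in Healthy after 4 weeks) = 0.2290

0.2290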